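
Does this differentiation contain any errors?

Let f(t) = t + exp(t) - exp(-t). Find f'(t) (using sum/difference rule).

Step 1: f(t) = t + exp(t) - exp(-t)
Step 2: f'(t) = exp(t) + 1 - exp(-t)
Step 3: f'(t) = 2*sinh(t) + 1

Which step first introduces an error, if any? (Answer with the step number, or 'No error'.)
Step 2

Step 2 is incorrect due to a sign flip.
The step shows: exp(t) + 1 - exp(-t)
The correct value should be: exp(t) + 1 + exp(-t)

Explanation: The sign of one term was flipped: the term exp(-t) was incorrectly written as -exp(-t)
The later steps are derived from this incorrect expression, so the error originates in Step 2.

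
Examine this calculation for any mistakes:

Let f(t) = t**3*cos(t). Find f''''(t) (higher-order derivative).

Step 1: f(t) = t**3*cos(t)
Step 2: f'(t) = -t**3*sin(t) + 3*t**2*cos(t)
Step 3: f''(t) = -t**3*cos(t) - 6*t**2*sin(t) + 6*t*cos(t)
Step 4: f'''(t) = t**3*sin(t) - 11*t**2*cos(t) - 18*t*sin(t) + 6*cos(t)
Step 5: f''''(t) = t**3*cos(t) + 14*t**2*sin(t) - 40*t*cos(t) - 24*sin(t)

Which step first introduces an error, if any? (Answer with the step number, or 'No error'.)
Step 4

Step 4 is incorrect due to a wrong coefficient.
The step shows: t**3*sin(t) - 11*t**2*cos(t) - 18*t*sin(t) + 6*cos(t)
The correct value should be: t**3*sin(t) - 9*t**2*cos(t) - 18*t*sin(t) + 6*cos(t)

Explanation: The coefficient -9 was incorrectly written as -11: the term -9*t**2*cos(t) was incorrectly written as -11*t**2*cos(t)
The later steps are derived from this incorrect expression, so the error originates in Step 4.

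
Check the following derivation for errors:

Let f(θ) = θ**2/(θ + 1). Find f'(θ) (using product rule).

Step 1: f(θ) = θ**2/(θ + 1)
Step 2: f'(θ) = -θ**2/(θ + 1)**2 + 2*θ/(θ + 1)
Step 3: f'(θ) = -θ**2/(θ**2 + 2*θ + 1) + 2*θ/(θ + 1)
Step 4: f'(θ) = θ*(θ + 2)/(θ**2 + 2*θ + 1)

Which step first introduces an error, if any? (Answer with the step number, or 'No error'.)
No error

All steps in this derivation are correct.
The final answer f'(θ) = θ*(θ + 2)/(θ**2 + 2*θ + 1) is valid.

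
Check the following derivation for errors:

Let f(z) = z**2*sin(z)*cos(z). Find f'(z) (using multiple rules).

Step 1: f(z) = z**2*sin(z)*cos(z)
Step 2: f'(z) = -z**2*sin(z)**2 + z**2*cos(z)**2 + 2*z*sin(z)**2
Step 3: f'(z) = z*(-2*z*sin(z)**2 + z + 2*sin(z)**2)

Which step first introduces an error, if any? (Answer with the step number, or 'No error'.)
Step 2

Step 2 is incorrect due to a wrong trig function.
The step shows: -z**2*sin(z)**2 + z**2*cos(z)**2 + 2*z*sin(z)**2
The correct value should be: -z**2*sin(z)**2 + z**2*cos(z)**2 + 2*z*sin(z)*cos(z)

Explanation: cos(z) was incorrectly written as sin(z): the term 2*z*sin(z)*cos(z) was incorrectly written as 2*z*sin(z)**2
The later steps are derived from this incorrect expression, so the error originates in Step 2.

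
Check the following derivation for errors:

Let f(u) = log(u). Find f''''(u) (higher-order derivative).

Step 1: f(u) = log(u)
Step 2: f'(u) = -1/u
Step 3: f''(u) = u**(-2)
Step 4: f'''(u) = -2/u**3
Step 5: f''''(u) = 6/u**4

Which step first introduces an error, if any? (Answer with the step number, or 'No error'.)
Step 2

Step 2 is incorrect due to a sign flip.
The step shows: -1/u
The correct value should be: 1/u

Explanation: The sign of the whole expression was flipped: the term 1/u was incorrectly written as -1/u
The later steps are derived from this incorrect expression, so the error originates in Step 2.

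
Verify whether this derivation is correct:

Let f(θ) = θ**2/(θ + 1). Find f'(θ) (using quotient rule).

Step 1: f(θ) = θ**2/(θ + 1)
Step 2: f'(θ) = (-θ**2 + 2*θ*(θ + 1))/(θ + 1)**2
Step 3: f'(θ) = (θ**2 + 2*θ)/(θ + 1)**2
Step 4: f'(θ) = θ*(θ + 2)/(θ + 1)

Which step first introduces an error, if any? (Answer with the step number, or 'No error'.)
Step 4

Step 4 is incorrect due to a wrong exponent.
The step shows: θ*(θ + 2)/(θ + 1)
The correct value should be: θ*(θ + 2)/(θ + 1)**2

Explanation: The exponent -2 on θ + 1 was incorrectly written as -1: the term θ*(θ + 2)/(θ + 1)**2 was incorrectly written as θ*(θ + 2)/(θ + 1)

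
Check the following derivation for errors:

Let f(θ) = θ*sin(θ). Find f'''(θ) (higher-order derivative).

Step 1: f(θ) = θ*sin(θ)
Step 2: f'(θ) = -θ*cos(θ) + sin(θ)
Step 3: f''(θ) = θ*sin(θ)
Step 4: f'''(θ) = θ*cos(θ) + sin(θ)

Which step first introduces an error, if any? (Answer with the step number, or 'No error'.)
Step 2

Step 2 is incorrect due to a sign flip.
The step shows: -θ*cos(θ) + sin(θ)
The correct value should be: θ*cos(θ) + sin(θ)

Explanation: The sign of one term was flipped: the term θ*cos(θ) was incorrectly written as -θ*cos(θ)
The later steps are derived from this incorrect expression, so the error originates in Step 2.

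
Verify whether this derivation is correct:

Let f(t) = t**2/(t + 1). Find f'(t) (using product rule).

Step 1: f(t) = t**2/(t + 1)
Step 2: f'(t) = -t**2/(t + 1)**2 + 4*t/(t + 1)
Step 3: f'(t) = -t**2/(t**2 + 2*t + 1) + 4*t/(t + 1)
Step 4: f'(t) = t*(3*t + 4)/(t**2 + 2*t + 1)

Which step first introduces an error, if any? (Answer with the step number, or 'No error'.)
Step 2

Step 2 is incorrect due to a wrong coefficient.
The step shows: -t**2/(t + 1)**2 + 4*t/(t + 1)
The correct value should be: -t**2/(t + 1)**2 + 2*t/(t + 1)

Explanation: The coefficient 2 was incorrectly written as 4: the term 2*t/(t + 1) was incorrectly written as 4*t/(t + 1)
The later steps are derived from this incorrect expression, so the error originates in Step 2.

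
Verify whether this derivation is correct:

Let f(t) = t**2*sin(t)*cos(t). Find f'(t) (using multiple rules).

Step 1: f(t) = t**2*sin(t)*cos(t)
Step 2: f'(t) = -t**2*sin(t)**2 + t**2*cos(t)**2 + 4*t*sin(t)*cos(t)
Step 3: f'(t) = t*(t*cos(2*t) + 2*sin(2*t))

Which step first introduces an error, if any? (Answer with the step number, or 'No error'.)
Step 2

Step 2 is incorrect due to a wrong coefficient.
The step shows: -t**2*sin(t)**2 + t**2*cos(t)**2 + 4*t*sin(t)*cos(t)
The correct value should be: -t**2*sin(t)**2 + t**2*cos(t)**2 + 2*t*sin(t)*cos(t)

Explanation: The coefficient 2 was incorrectly written as 4: the term 2*t*sin(t)*cos(t) was incorrectly written as 4*t*sin(t)*cos(t)
The later steps are derived from this incorrect expression, so the error originates in Step 2.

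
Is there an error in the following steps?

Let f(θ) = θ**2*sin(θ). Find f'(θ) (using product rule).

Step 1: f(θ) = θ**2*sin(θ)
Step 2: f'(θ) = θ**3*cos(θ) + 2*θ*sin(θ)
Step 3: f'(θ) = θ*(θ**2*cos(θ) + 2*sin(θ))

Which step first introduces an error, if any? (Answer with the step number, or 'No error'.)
Step 2

Step 2 is incorrect due to a wrong exponent.
The step shows: θ**3*cos(θ) + 2*θ*sin(θ)
The correct value should be: θ**2*cos(θ) + 2*θ*sin(θ)

Explanation: The exponent 2 on θ was incorrectly written as 3: the term θ**2*cos(θ) was incorrectly written as θ**3*cos(θ)
The later steps are derived from this incorrect expression, so the error originates in Step 2.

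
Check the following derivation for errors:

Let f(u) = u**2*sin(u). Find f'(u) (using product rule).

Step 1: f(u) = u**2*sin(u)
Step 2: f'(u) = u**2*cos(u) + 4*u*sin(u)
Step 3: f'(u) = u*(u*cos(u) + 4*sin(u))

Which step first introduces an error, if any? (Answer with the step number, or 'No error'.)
Step 2

Step 2 is incorrect due to a wrong coefficient.
The step shows: u**2*cos(u) + 4*u*sin(u)
The correct value should be: u**2*cos(u) + 2*u*sin(u)

Explanation: The coefficient 2 was incorrectly written as 4: the term 2*u*sin(u) was incorrectly written as 4*u*sin(u)
The later steps are derived from this incorrect expression, so the error originates in Step 2.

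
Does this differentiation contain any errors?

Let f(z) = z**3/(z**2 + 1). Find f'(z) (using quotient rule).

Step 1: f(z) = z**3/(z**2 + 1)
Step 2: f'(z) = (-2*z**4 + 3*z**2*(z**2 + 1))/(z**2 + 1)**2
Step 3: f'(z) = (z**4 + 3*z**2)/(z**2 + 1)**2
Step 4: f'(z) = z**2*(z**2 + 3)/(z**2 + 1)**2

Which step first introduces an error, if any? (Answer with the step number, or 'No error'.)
No error

All steps in this derivation are correct.
The final answer f'(z) = z**2*(z**2 + 3)/(z**2 + 1)**2 is valid.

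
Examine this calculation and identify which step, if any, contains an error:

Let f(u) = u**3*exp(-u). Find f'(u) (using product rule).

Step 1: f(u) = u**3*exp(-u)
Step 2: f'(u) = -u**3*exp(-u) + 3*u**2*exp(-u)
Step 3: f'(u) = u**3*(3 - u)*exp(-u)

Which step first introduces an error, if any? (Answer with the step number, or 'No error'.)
Step 3

Step 3 is incorrect due to a wrong exponent.
The step shows: u**3*(3 - u)*exp(-u)
The correct value should be: u**2*(3 - u)*exp(-u)

Explanation: The exponent 2 on u was incorrectly written as 3: the term u**2*(3 - u)*exp(-u) was incorrectly written as u**3*(3 - u)*exp(-u)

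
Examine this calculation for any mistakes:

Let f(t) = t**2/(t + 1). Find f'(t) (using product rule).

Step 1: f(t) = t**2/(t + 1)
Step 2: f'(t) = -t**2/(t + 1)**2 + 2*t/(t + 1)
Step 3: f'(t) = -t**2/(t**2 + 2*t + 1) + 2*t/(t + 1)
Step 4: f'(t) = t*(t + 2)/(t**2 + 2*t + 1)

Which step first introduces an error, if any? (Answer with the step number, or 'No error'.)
No error

All steps in this derivation are correct.
The final answer f'(t) = t*(t + 2)/(t**2 + 2*t + 1) is valid.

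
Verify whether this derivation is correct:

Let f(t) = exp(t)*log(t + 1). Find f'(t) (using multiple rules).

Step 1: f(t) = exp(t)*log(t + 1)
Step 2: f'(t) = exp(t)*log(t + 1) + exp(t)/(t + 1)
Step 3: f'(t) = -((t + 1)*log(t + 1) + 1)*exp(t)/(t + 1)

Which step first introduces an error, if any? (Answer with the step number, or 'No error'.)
Step 3

Step 3 is incorrect due to a sign flip.
The step shows: -((t + 1)*log(t + 1) + 1)*exp(t)/(t + 1)
The correct value should be: ((t + 1)*log(t + 1) + 1)*exp(t)/(t + 1)

Explanation: The sign of the whole expression was flipped: the term ((t + 1)*log(t + 1) + 1)*exp(t)/(t + 1) was incorrectly written as -((t + 1)*log(t + 1) + 1)*exp(t)/(t + 1)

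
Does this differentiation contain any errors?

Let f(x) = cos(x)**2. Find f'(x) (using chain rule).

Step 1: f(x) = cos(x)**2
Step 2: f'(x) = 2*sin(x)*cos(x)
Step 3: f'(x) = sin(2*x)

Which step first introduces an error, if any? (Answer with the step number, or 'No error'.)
Step 2

Step 2 is incorrect due to a sign flip.
The step shows: 2*sin(x)*cos(x)
The correct value should be: -2*sin(x)*cos(x)

Explanation: The sign of the whole expression was flipped: the term -2*sin(x)*cos(x) was incorrectly written as 2*sin(x)*cos(x)
The later steps are derived from this incorrect expression, so the error originates in Step 2.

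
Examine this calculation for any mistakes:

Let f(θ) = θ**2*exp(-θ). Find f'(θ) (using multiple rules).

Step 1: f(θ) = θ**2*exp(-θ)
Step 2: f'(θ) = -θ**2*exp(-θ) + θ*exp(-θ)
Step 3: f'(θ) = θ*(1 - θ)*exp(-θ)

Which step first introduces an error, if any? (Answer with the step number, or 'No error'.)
Step 2

Step 2 is incorrect due to a wrong coefficient.
The step shows: -θ**2*exp(-θ) + θ*exp(-θ)
The correct value should be: -θ**2*exp(-θ) + 2*θ*exp(-θ)

Explanation: The coefficient 2 was incorrectly written as 1: the term 2*θ*exp(-θ) was incorrectly written as θ*exp(-θ)
The later steps are derived from this incorrect expression, so the error originates in Step 2.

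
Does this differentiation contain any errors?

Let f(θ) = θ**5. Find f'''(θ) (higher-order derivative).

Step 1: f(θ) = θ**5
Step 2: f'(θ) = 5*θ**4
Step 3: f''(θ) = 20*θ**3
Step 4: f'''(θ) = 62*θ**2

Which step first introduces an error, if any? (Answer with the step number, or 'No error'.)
Step 4

Step 4 is incorrect due to a wrong coefficient.
The step shows: 62*θ**2
The correct value should be: 60*θ**2

Explanation: The coefficient 60 was incorrectly written as 62: the term 60*θ**2 was incorrectly written as 62*θ**2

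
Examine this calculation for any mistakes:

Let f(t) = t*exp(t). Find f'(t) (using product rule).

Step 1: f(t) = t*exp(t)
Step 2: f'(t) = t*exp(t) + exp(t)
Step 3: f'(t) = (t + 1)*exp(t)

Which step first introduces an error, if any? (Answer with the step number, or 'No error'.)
No error

All steps in this derivation are correct.
The final answer f'(t) = (t + 1)*exp(t) is valid.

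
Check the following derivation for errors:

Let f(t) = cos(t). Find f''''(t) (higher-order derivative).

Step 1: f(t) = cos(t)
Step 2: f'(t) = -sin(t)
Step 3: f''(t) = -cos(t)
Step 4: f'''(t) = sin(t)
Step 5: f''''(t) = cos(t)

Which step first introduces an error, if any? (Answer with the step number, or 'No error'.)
No error

All steps in this derivation are correct.
The final answer f''''(t) = cos(t) is valid.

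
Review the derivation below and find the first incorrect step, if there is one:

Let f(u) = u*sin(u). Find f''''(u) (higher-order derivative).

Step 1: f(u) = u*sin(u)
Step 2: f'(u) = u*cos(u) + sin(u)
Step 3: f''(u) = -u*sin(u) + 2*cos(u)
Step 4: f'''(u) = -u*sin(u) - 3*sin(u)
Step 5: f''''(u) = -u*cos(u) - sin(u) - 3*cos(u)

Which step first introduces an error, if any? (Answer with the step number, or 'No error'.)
Step 4

Step 4 is incorrect due to a wrong trig function.
The step shows: -u*sin(u) - 3*sin(u)
The correct value should be: -u*cos(u) - 3*sin(u)

Explanation: cos(u) was incorrectly written as sin(u): the term -u*cos(u) was incorrectly written as -u*sin(u)
The later steps are derived from this incorrect expression, so the error originates in Step 4.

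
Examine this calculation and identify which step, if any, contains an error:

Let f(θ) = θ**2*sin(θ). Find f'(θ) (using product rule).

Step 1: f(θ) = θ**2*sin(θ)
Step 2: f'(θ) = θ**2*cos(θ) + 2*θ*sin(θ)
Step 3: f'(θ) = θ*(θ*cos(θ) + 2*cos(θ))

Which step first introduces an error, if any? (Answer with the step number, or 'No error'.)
Step 3

Step 3 is incorrect due to a wrong trig function.
The step shows: θ*(θ*cos(θ) + 2*cos(θ))
The correct value should be: θ*(θ*cos(θ) + 2*sin(θ))

Explanation: sin(θ) was incorrectly written as cos(θ): the term θ*(θ*cos(θ) + 2*sin(θ)) was incorrectly written as θ*(θ*cos(θ) + 2*cos(θ))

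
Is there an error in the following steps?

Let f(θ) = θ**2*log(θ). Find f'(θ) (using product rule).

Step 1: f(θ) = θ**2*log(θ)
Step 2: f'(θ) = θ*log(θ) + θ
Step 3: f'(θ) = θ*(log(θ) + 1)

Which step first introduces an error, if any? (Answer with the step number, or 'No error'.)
Step 2

Step 2 is incorrect due to a wrong coefficient.
The step shows: θ*log(θ) + θ
The correct value should be: 2*θ*log(θ) + θ

Explanation: The coefficient 2 was incorrectly written as 1: the term 2*θ*log(θ) was incorrectly written as θ*log(θ)
The later steps are derived from this incorrect expression, so the error originates in Step 2.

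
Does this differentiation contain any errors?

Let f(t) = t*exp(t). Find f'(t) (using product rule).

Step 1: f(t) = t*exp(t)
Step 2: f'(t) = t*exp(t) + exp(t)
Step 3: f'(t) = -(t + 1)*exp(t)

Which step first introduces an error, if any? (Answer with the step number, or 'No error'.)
Step 3

Step 3 is incorrect due to a sign flip.
The step shows: -(t + 1)*exp(t)
The correct value should be: (t + 1)*exp(t)

Explanation: The sign of the whole expression was flipped: the term (t + 1)*exp(t) was incorrectly written as -(t + 1)*exp(t)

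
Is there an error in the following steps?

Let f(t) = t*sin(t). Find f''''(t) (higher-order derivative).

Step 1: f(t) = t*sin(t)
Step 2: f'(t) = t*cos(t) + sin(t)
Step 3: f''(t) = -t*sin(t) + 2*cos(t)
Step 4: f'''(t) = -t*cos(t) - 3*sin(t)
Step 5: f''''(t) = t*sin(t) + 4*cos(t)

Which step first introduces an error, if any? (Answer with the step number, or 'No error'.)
Step 5

Step 5 is incorrect due to a sign flip.
The step shows: t*sin(t) + 4*cos(t)
The correct value should be: t*sin(t) - 4*cos(t)

Explanation: The sign of one term was flipped: the term -4*cos(t) was incorrectly written as 4*cos(t)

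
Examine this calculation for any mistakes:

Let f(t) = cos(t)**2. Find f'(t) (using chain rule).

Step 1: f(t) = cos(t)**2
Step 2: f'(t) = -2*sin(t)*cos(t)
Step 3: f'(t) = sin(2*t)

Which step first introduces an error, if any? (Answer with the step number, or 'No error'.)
Step 3

Step 3 is incorrect due to a sign flip.
The step shows: sin(2*t)
The correct value should be: -sin(2*t)

Explanation: The sign of the whole expression was flipped: the term -sin(2*t) was incorrectly written as sin(2*t)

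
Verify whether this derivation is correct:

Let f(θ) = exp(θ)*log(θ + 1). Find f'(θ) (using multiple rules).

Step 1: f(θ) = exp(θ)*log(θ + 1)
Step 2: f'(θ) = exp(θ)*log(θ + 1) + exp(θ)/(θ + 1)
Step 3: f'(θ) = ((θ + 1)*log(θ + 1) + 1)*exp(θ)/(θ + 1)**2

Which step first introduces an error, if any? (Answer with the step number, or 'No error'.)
Step 3

Step 3 is incorrect due to a wrong exponent.
The step shows: ((θ + 1)*log(θ + 1) + 1)*exp(θ)/(θ + 1)**2
The correct value should be: ((θ + 1)*log(θ + 1) + 1)*exp(θ)/(θ + 1)

Explanation: The exponent -1 on θ + 1 was incorrectly written as -2: the term ((θ + 1)*log(θ + 1) + 1)*exp(θ)/(θ + 1) was incorrectly written as ((θ + 1)*log(θ + 1) + 1)*exp(θ)/(θ + 1)**2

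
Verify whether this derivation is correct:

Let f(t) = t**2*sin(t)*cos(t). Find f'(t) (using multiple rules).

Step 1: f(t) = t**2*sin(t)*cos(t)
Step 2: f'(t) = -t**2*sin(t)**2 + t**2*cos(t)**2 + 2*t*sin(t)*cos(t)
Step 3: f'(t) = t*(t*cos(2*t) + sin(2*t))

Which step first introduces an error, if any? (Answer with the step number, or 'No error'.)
No error

All steps in this derivation are correct.
The final answer f'(t) = t*(t*cos(2*t) + sin(2*t)) is valid.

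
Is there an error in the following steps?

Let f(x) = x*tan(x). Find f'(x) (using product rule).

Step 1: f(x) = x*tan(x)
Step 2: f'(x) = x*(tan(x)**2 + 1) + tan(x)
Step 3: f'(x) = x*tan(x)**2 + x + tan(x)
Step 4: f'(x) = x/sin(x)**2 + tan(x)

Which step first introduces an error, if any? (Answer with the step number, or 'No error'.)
Step 4

Step 4 is incorrect due to a wrong trig function.
The step shows: x/sin(x)**2 + tan(x)
The correct value should be: x/cos(x)**2 + tan(x)

Explanation: cos(x) was incorrectly written as sin(x): the term x/cos(x)**2 was incorrectly written as x/sin(x)**2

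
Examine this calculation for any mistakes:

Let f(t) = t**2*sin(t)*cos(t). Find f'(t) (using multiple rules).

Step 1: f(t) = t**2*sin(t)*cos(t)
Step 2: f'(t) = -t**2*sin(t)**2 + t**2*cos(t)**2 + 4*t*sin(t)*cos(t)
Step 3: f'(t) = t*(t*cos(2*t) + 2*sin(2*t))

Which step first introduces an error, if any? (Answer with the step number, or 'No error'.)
Step 2

Step 2 is incorrect due to a wrong coefficient.
The step shows: -t**2*sin(t)**2 + t**2*cos(t)**2 + 4*t*sin(t)*cos(t)
The correct value should be: -t**2*sin(t)**2 + t**2*cos(t)**2 + 2*t*sin(t)*cos(t)

Explanation: The coefficient 2 was incorrectly written as 4: the term 2*t*sin(t)*cos(t) was incorrectly written as 4*t*sin(t)*cos(t)
The later steps are derived from this incorrect expression, so the error originates in Step 2.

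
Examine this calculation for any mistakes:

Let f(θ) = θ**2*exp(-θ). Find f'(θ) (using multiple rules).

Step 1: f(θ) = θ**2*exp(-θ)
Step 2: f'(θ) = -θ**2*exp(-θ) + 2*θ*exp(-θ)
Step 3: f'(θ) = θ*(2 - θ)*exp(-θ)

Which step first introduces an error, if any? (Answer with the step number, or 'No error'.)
No error

All steps in this derivation are correct.
The final answer f'(θ) = θ*(2 - θ)*exp(-θ) is valid.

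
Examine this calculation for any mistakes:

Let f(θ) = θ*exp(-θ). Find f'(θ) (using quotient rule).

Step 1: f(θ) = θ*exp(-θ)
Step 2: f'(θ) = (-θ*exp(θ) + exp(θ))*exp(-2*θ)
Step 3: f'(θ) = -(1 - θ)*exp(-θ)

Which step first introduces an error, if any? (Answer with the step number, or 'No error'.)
Step 3

Step 3 is incorrect due to a sign flip.
The step shows: -(1 - θ)*exp(-θ)
The correct value should be: (1 - θ)*exp(-θ)

Explanation: The sign of the whole expression was flipped: the term (1 - θ)*exp(-θ) was incorrectly written as -(1 - θ)*exp(-θ)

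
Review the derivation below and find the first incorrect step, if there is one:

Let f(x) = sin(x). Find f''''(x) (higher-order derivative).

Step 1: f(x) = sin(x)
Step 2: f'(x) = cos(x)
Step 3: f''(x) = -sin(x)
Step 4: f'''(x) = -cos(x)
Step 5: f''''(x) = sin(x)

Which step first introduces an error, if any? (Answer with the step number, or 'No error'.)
No error

All steps in this derivation are correct.
The final answer f''''(x) = sin(x) is valid.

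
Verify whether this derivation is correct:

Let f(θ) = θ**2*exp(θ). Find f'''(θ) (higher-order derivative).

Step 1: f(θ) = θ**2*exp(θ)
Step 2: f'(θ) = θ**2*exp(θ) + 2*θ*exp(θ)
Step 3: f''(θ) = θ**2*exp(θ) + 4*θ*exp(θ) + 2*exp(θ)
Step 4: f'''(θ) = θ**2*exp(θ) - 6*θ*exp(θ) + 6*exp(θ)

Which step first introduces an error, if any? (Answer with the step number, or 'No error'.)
Step 4

Step 4 is incorrect due to a sign flip.
The step shows: θ**2*exp(θ) - 6*θ*exp(θ) + 6*exp(θ)
The correct value should be: θ**2*exp(θ) + 6*θ*exp(θ) + 6*exp(θ)

Explanation: The sign of one term was flipped: the term 6*θ*exp(θ) was incorrectly written as -6*θ*exp(θ)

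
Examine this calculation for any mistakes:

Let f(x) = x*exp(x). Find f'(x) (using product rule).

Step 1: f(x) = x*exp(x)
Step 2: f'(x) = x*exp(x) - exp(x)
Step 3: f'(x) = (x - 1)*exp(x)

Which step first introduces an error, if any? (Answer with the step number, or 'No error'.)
Step 2

Step 2 is incorrect due to a sign flip.
The step shows: x*exp(x) - exp(x)
The correct value should be: x*exp(x) + exp(x)

Explanation: The sign of one term was flipped: the term exp(x) was incorrectly written as -exp(x)
The later steps are derived from this incorrect expression, so the error originates in Step 2.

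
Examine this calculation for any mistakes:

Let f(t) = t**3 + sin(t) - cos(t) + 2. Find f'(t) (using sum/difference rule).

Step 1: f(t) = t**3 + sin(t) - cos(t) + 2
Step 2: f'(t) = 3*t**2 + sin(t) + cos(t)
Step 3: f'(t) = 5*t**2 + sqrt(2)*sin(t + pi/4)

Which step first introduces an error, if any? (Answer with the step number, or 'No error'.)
Step 3

Step 3 is incorrect due to a wrong coefficient.
The step shows: 5*t**2 + sqrt(2)*sin(t + pi/4)
The correct value should be: 3*t**2 + sqrt(2)*sin(t + pi/4)

Explanation: The coefficient 3 was incorrectly written as 5: the term 3*t**2 was incorrectly written as 5*t**2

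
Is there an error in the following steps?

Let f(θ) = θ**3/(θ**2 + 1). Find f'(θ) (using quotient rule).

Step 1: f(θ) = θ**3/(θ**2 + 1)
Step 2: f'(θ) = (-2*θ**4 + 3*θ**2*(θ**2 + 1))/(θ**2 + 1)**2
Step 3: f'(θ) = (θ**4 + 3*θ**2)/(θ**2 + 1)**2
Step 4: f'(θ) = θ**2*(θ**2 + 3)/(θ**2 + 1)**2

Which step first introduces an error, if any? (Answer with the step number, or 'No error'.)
No error

All steps in this derivation are correct.
The final answer f'(θ) = θ**2*(θ**2 + 3)/(θ**2 + 1)**2 is valid.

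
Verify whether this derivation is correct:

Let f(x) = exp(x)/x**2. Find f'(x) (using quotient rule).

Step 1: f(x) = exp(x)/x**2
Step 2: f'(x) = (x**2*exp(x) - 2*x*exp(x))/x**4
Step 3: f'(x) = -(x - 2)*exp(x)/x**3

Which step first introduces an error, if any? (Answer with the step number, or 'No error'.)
Step 3

Step 3 is incorrect due to a sign flip.
The step shows: -(x - 2)*exp(x)/x**3
The correct value should be: (x - 2)*exp(x)/x**3

Explanation: The sign of the whole expression was flipped: the term (x - 2)*exp(x)/x**3 was incorrectly written as -(x - 2)*exp(x)/x**3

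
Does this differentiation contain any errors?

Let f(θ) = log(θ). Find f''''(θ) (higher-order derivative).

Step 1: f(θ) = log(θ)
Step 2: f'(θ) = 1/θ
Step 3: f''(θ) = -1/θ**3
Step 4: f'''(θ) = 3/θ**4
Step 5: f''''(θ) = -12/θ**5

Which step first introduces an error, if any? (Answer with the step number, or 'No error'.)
Step 3

Step 3 is incorrect due to a wrong exponent.
The step shows: -1/θ**3
The correct value should be: -1/θ**2

Explanation: The exponent -2 on θ was incorrectly written as -3: the term -1/θ**2 was incorrectly written as -1/θ**3
The later steps are derived from this incorrect expression, so the error originates in Step 3.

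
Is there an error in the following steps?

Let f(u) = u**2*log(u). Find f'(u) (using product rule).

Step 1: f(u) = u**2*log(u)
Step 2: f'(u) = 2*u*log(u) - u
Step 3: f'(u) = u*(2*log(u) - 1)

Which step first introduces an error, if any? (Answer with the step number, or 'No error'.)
Step 2

Step 2 is incorrect due to a sign flip.
The step shows: 2*u*log(u) - u
The correct value should be: 2*u*log(u) + u

Explanation: The sign of one term was flipped: the term u was incorrectly written as -u
The later steps are derived from this incorrect expression, so the error originates in Step 2.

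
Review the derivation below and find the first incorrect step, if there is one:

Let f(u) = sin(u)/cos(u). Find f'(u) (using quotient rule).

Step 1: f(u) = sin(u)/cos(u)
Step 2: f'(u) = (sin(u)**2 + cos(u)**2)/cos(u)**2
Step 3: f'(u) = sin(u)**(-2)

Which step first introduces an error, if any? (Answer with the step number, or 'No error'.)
Step 3

Step 3 is incorrect due to a wrong trig function.
The step shows: sin(u)**(-2)
The correct value should be: cos(u)**(-2)

Explanation: cos(u) was incorrectly written as sin(u): the term cos(u)**(-2) was incorrectly written as sin(u)**(-2)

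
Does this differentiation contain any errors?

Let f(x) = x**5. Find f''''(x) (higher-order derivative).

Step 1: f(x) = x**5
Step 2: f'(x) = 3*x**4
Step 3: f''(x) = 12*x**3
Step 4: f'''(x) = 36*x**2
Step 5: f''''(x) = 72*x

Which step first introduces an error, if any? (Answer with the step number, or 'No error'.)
Step 2

Step 2 is incorrect due to a wrong coefficient.
The step shows: 3*x**4
The correct value should be: 5*x**4

Explanation: The coefficient 5 was incorrectly written as 3: the term 5*x**4 was incorrectly written as 3*x**4
The later steps are derived from this incorrect expression, so the error originates in Step 2.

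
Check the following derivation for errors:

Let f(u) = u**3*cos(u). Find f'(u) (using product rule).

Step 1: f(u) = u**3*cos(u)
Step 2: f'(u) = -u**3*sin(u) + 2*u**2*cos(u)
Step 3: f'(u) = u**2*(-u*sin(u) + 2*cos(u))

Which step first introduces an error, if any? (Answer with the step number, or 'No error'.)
Step 2

Step 2 is incorrect due to a wrong coefficient.
The step shows: -u**3*sin(u) + 2*u**2*cos(u)
The correct value should be: -u**3*sin(u) + 3*u**2*cos(u)

Explanation: The coefficient 3 was incorrectly written as 2: the term 3*u**2*cos(u) was incorrectly written as 2*u**2*cos(u)
The later steps are derived from this incorrect expression, so the error originates in Step 2.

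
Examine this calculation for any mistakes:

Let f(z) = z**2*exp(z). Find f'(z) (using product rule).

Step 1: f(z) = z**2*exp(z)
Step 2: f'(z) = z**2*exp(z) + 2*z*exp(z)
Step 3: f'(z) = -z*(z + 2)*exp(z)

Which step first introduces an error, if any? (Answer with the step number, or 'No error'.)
Step 3

Step 3 is incorrect due to a sign flip.
The step shows: -z*(z + 2)*exp(z)
The correct value should be: z*(z + 2)*exp(z)

Explanation: The sign of the whole expression was flipped: the term z*(z + 2)*exp(z) was incorrectly written as -z*(z + 2)*exp(z)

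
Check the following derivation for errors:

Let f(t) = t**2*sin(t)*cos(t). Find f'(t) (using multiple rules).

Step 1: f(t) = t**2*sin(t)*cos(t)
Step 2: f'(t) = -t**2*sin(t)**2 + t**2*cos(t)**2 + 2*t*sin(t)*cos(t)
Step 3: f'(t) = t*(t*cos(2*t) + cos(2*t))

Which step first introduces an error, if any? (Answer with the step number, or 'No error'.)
Step 3

Step 3 is incorrect due to a wrong trig function.
The step shows: t*(t*cos(2*t) + cos(2*t))
The correct value should be: t*(t*cos(2*t) + sin(2*t))

Explanation: sin(2*t) was incorrectly written as cos(2*t): the term t*(t*cos(2*t) + sin(2*t)) was incorrectly written as t*(t*cos(2*t) + cos(2*t))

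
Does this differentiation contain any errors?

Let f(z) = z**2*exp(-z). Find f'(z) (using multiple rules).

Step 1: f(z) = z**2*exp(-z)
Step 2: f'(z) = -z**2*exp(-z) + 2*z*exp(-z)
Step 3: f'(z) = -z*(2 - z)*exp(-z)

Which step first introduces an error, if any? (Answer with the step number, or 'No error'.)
Step 3

Step 3 is incorrect due to a sign flip.
The step shows: -z*(2 - z)*exp(-z)
The correct value should be: z*(2 - z)*exp(-z)

Explanation: The sign of the whole expression was flipped: the term z*(2 - z)*exp(-z) was incorrectly written as -z*(2 - z)*exp(-z)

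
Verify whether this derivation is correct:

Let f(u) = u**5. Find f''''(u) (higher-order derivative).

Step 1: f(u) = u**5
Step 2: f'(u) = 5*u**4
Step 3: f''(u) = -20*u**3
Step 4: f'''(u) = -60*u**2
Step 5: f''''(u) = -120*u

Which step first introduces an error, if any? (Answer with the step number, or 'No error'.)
Step 3

Step 3 is incorrect due to a sign flip.
The step shows: -20*u**3
The correct value should be: 20*u**3

Explanation: The sign of the whole expression was flipped: the term 20*u**3 was incorrectly written as -20*u**3
The later steps are derived from this incorrect expression, so the error originates in Step 3.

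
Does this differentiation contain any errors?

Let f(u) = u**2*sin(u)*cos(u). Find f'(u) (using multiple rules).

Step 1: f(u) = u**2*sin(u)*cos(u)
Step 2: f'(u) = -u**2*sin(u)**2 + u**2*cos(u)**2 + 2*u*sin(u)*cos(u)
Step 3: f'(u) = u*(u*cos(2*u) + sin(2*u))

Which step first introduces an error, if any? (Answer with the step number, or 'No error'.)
No error

All steps in this derivation are correct.
The final answer f'(u) = u*(u*cos(2*u) + sin(2*u)) is valid.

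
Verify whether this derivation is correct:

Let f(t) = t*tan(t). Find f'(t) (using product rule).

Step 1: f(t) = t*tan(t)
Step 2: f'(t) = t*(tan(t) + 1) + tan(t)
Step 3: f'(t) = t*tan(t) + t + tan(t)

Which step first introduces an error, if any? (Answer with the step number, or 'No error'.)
Step 2

Step 2 is incorrect due to a wrong exponent.
The step shows: t*(tan(t) + 1) + tan(t)
The correct value should be: t*(tan(t)**2 + 1) + tan(t)

Explanation: The exponent 2 on tan(t) was incorrectly written as 1: the term t*(tan(t)**2 + 1) was incorrectly written as t*(tan(t) + 1)
The later steps are derived from this incorrect expression, so the error originates in Step 2.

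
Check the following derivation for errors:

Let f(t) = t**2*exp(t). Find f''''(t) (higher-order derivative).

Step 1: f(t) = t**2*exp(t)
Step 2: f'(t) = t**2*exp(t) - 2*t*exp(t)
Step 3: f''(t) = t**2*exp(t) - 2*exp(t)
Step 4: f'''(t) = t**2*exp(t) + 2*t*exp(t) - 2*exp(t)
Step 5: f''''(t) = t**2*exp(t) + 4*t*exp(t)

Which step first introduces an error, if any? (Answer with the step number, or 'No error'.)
Step 2

Step 2 is incorrect due to a sign flip.
The step shows: t**2*exp(t) - 2*t*exp(t)
The correct value should be: t**2*exp(t) + 2*t*exp(t)

Explanation: The sign of one term was flipped: the term 2*t*exp(t) was incorrectly written as -2*t*exp(t)
The later steps are derived from this incorrect expression, so the error originates in Step 2.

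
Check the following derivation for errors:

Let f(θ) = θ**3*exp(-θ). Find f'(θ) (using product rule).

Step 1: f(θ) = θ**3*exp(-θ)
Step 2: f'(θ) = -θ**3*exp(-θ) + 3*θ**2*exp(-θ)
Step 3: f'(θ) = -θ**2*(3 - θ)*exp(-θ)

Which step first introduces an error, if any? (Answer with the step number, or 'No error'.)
Step 3

Step 3 is incorrect due to a sign flip.
The step shows: -θ**2*(3 - θ)*exp(-θ)
The correct value should be: θ**2*(3 - θ)*exp(-θ)

Explanation: The sign of the whole expression was flipped: the term θ**2*(3 - θ)*exp(-θ) was incorrectly written as -θ**2*(3 - θ)*exp(-θ)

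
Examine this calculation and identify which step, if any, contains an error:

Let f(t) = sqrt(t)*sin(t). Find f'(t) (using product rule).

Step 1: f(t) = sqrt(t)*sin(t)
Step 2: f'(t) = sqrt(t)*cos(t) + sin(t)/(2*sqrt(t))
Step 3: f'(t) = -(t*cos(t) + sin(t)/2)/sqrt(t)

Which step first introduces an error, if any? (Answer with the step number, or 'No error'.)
Step 3

Step 3 is incorrect due to a sign flip.
The step shows: -(t*cos(t) + sin(t)/2)/sqrt(t)
The correct value should be: (t*cos(t) + sin(t)/2)/sqrt(t)

Explanation: The sign of the whole expression was flipped: the term (t*cos(t) + sin(t)/2)/sqrt(t) was incorrectly written as -(t*cos(t) + sin(t)/2)/sqrt(t)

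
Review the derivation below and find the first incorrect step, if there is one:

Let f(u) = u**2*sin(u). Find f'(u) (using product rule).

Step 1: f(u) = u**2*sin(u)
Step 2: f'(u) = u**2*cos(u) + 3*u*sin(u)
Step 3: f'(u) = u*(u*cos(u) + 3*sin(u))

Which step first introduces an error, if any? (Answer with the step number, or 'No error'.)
Step 2

Step 2 is incorrect due to a wrong coefficient.
The step shows: u**2*cos(u) + 3*u*sin(u)
The correct value should be: u**2*cos(u) + 2*u*sin(u)

Explanation: The coefficient 2 was incorrectly written as 3: the term 2*u*sin(u) was incorrectly written as 3*u*sin(u)
The later steps are derived from this incorrect expression, so the error originates in Step 2.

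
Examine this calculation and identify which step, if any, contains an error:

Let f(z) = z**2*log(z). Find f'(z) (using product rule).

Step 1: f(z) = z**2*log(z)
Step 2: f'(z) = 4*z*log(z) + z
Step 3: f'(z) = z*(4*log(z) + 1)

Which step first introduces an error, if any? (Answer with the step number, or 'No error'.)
Step 2

Step 2 is incorrect due to a wrong coefficient.
The step shows: 4*z*log(z) + z
The correct value should be: 2*z*log(z) + z

Explanation: The coefficient 2 was incorrectly written as 4: the term 2*z*log(z) was incorrectly written as 4*z*log(z)
The later steps are derived from this incorrect expression, so the error originates in Step 2.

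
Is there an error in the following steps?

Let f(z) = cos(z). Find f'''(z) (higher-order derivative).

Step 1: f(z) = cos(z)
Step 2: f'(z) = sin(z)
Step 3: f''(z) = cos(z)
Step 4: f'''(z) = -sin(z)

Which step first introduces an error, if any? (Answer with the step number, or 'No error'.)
Step 2

Step 2 is incorrect due to a sign flip.
The step shows: sin(z)
The correct value should be: -sin(z)

Explanation: The sign of the whole expression was flipped: the term -sin(z) was incorrectly written as sin(z)
The later steps are derived from this incorrect expression, so the error originates in Step 2.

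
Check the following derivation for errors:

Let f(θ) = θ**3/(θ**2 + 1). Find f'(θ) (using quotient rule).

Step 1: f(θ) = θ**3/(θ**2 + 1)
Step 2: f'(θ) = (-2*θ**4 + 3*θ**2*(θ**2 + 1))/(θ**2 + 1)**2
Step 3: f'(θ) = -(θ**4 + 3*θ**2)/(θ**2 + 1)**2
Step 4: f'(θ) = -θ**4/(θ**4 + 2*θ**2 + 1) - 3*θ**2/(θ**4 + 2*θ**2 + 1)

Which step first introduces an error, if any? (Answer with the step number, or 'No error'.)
Step 3

Step 3 is incorrect due to a sign flip.
The step shows: -(θ**4 + 3*θ**2)/(θ**2 + 1)**2
The correct value should be: (θ**4 + 3*θ**2)/(θ**2 + 1)**2

Explanation: The sign of the whole expression was flipped: the term (θ**4 + 3*θ**2)/(θ**2 + 1)**2 was incorrectly written as -(θ**4 + 3*θ**2)/(θ**2 + 1)**2
The later steps are derived from this incorrect expression, so the error originates in Step 3.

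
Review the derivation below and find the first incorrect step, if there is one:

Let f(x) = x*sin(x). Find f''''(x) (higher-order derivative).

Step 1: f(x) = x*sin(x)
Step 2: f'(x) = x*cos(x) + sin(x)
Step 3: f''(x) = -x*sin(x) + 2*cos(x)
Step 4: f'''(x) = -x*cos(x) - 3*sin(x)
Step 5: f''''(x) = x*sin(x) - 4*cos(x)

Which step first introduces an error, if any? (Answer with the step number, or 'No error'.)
No error

All steps in this derivation are correct.
The final answer f''''(x) = x*sin(x) - 4*cos(x) is valid.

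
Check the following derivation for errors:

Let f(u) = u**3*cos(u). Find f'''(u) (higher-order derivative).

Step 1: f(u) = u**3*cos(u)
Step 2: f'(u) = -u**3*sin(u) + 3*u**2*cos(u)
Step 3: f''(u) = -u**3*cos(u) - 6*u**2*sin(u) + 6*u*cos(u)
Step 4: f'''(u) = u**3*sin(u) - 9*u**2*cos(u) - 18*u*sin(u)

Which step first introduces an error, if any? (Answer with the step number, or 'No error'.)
Step 4

Step 4 is incorrect due to a dropped term.
The step shows: u**3*sin(u) - 9*u**2*cos(u) - 18*u*sin(u)
The correct value should be: u**3*sin(u) - 9*u**2*cos(u) - 18*u*sin(u) + 6*cos(u)

Explanation: A term was dropped: the term 6*cos(u) was incorrectly omitted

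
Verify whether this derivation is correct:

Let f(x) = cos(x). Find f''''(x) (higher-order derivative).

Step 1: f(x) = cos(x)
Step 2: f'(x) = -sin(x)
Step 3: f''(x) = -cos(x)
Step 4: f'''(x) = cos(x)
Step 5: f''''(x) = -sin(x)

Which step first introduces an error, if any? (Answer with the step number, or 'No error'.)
Step 4

Step 4 is incorrect due to a wrong trig function.
The step shows: cos(x)
The correct value should be: sin(x)

Explanation: sin(x) was incorrectly written as cos(x): the term sin(x) was incorrectly written as cos(x)
The later steps are derived from this incorrect expression, so the error originates in Step 4.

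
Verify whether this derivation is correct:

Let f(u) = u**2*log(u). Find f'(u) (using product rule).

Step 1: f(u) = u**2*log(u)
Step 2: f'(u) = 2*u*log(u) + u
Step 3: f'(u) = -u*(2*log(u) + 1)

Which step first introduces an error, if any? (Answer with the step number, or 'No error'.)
Step 3

Step 3 is incorrect due to a sign flip.
The step shows: -u*(2*log(u) + 1)
The correct value should be: u*(2*log(u) + 1)

Explanation: The sign of the whole expression was flipped: the term u*(2*log(u) + 1) was incorrectly written as -u*(2*log(u) + 1)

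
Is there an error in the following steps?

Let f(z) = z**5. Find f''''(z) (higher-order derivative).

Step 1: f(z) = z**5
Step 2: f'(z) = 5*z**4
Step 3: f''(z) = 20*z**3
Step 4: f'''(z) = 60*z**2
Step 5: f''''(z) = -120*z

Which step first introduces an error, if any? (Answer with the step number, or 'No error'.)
Step 5

Step 5 is incorrect due to a sign flip.
The step shows: -120*z
The correct value should be: 120*z

Explanation: The sign of the whole expression was flipped: the term 120*z was incorrectly written as -120*z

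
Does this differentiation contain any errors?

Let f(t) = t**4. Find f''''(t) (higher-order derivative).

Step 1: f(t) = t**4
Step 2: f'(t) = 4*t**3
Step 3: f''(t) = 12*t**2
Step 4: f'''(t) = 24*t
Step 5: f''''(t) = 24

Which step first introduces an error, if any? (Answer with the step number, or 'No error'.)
No error

All steps in this derivation are correct.
The final answer f''''(t) = 24 is valid.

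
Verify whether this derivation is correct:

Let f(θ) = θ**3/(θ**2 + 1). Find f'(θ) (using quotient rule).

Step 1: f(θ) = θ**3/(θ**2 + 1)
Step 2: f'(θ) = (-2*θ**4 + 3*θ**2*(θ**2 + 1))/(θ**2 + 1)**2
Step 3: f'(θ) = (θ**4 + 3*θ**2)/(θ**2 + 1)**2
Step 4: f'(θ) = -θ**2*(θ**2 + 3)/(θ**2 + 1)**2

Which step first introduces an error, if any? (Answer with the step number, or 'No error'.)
Step 4

Step 4 is incorrect due to a sign flip.
The step shows: -θ**2*(θ**2 + 3)/(θ**2 + 1)**2
The correct value should be: θ**2*(θ**2 + 3)/(θ**2 + 1)**2

Explanation: The sign of the whole expression was flipped: the term θ**2*(θ**2 + 3)/(θ**2 + 1)**2 was incorrectly written as -θ**2*(θ**2 + 3)/(θ**2 + 1)**2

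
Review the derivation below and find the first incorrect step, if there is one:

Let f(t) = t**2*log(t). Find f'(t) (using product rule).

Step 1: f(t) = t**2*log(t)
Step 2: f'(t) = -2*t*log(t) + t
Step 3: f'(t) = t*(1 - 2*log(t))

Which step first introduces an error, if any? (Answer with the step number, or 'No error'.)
Step 2

Step 2 is incorrect due to a sign flip.
The step shows: -2*t*log(t) + t
The correct value should be: 2*t*log(t) + t

Explanation: The sign of one term was flipped: the term 2*t*log(t) was incorrectly written as -2*t*log(t)
The later steps are derived from this incorrect expression, so the error originates in Step 2.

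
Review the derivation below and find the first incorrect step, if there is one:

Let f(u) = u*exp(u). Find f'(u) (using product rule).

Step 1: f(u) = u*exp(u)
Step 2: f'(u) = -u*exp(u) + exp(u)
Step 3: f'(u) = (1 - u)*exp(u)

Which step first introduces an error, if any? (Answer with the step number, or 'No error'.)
Step 2

Step 2 is incorrect due to a sign flip.
The step shows: -u*exp(u) + exp(u)
The correct value should be: u*exp(u) + exp(u)

Explanation: The sign of one term was flipped: the term u*exp(u) was incorrectly written as -u*exp(u)
The later steps are derived from this incorrect expression, so the error originates in Step 2.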